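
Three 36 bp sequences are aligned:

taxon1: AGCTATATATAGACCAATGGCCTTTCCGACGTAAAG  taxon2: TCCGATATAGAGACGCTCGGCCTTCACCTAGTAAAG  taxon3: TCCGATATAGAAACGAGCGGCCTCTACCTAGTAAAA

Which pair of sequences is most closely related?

taxon2 and taxon3

taxon1–taxon2: 13/36 differ, p = 0.361, d = 0.493.
taxon1–taxon3: 14/36 differ, p = 0.389, d = 0.548.
taxon2–taxon3: 6/36 differ, p = 0.167, d = 0.188.
The smallest distance is between taxon2 and taxon3.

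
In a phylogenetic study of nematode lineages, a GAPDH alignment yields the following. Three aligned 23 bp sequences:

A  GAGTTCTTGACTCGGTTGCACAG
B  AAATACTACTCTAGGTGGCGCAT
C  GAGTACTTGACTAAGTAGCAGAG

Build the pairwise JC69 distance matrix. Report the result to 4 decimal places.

d(A,B) = 0.6501, d(A,C) = 0.2567, d(B,C) = 0.6501

A–B: 10/23 sites differ → p ≈ 0.434783, d = −0.75 ln(1 − 0.579711) = 0.650110 ≈ 0.6501.
A–C: 5/23 sites differ → p ≈ 0.217391, d = −0.75 ln(1 − 0.289855) = 0.256715 ≈ 0.2567.
B–C: 10/23 sites differ → p ≈ 0.434783, d = −0.75 ln(1 − 0.579711) = 0.650110 ≈ 0.6501.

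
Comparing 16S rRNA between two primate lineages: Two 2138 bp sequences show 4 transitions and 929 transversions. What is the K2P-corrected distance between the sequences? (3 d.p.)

0.797

P = 4/2138 ≈ 0.001871 and Q = 929/2138 ≈ 0.434518.
Under the Kimura two-parameter model, d = −½ ln(1 − 2P − Q) − ¼ ln(1 − 2Q).
1 − 2P − Q = 0.56174, giving −½ ln(0.56174) = 0.288358.
1 − 2Q = 0.130964, giving −¼ ln(0.130964) = 0.508208.
d = 0.288358 + 0.508208 = 0.796566.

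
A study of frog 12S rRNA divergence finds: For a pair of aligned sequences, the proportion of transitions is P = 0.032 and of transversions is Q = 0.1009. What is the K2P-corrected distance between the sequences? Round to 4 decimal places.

0.1465

Under the Kimura two-parameter model, d = −½ ln(1 − 2P − Q) − ¼ ln(1 − 2Q).
1 − 2P − Q = 0.8351, giving −½ ln(0.8351) = 0.090102.
1 − 2Q = 0.7982, giving −¼ ln(0.7982) = 0.056349.
d = 0.090102 + 0.056349 = 0.146451.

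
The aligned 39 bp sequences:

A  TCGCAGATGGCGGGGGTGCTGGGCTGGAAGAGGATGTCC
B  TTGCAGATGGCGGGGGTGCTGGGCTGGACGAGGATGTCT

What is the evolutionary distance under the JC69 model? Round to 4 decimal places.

The sequences differ at 3 of 39 sites (2, 29, 39), so p = 3/39 ≈ 0.076923.
d = −(3/4) ln(1 − 4p/3) = −0.75 ln(1 − 0.102564) = −0.75 ln(0.897436)
  = −0.75 × (-0.108213) = 0.081160 substitutions/site.

0.0812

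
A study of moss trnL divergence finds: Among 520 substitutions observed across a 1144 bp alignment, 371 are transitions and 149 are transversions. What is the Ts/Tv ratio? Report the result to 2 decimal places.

R = 371/149 = 2.489932… ≈ 2.49 (to 2 d.p.).

2.49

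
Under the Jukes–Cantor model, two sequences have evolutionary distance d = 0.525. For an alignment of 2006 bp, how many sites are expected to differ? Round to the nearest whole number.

757

Invert JC69: p = (3/4)(1 − e^(−4d/3)) = 0.75 × (1 − e^(-0.7)) = 0.75 × (1 − 0.496585) = 0.377561.
Expected differing sites = pL ≈ 0.377561 × 2006 = 757.387366 ≈ 757.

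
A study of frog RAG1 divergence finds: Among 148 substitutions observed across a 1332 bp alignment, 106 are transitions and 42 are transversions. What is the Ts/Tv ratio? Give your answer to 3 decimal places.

R = 106/42 = 2.523809… ≈ 2.524 (to 3 d.p.).

2.524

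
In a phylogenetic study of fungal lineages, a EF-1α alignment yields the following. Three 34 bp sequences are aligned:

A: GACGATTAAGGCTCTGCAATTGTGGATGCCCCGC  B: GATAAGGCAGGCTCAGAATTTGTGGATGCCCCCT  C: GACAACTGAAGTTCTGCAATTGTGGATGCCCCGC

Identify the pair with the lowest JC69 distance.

A and C

A–B: 10/34 differ, p = 0.294, d = 0.373.
A–C: 5/34 differ, p = 0.147, d = 0.164.
B–C: 11/34 differ, p = 0.324, d = 0.423.
The smallest distance is between A and C.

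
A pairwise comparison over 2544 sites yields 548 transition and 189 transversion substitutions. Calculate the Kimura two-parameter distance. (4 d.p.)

P = 548/2544 ≈ 0.215409 and Q = 189/2544 ≈ 0.074292.
Under the Kimura two-parameter model, d = −½ ln(1 − 2P − Q) − ¼ ln(1 − 2Q).
1 − 2P − Q = 0.49489, giving −½ ln(0.49489) = 0.351710.
1 − 2Q = 0.851416, giving −¼ ln(0.851416) = 0.040214.
d = 0.351710 + 0.040214 = 0.391924.

0.3919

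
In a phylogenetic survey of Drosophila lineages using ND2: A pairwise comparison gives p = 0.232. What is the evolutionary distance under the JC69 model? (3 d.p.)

0.278

d = −(3/4) ln(1 − 4p/3) = −0.75 ln(1 − 0.309333) = −0.75 ln(0.690667)
  = −0.75 × (-0.370097) = 0.277573 substitutions/site.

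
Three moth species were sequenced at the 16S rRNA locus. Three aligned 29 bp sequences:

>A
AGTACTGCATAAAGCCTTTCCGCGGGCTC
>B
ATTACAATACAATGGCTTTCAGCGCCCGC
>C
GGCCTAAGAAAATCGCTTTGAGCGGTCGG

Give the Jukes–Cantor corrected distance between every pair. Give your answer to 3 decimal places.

A–B: 11/29 sites differ → p ≈ 0.37931, d = −0.75 ln(1 − 0.505747) = 0.528531 ≈ 0.529.
A–C: 16/29 sites differ → p ≈ 0.551724, d = −0.75 ln(1 − 0.735632) = 0.997810 ≈ 0.998.
B–C: 12/29 sites differ → p ≈ 0.413793, d = −0.75 ln(1 − 0.551724) = 0.601760 ≈ 0.602.

d(A,B) = 0.529, d(A,C) = 0.998, d(B,C) = 0.602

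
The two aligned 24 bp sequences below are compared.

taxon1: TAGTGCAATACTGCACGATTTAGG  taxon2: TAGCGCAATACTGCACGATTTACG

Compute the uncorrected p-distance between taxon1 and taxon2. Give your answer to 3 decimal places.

The sequences differ at 2 of 24 positions (sites 4, 23).
p = 2/24 = 0.083333… ≈ 0.083 (to 3 d.p.).

0.083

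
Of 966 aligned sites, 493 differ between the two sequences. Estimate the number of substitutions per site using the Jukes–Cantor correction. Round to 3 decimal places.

p = 493/966 ≈ 0.510352.
d = −(3/4) ln(1 − 4p/3) = −0.75 ln(1 − 0.680469) = −0.75 ln(0.319531)
  = −0.75 × (-1.140901) = 0.855676 substitutions/site.

0.856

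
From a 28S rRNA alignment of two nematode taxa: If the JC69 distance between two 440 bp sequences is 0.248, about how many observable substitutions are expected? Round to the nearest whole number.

Invert JC69: p = (3/4)(1 − e^(−4d/3)) = 0.75 × (1 − e^(-0.330667)) = 0.75 × (1 − 0.718444) = 0.211167.
Expected differing sites = pL ≈ 0.211167 × 440 = 92.91348 ≈ 93.

93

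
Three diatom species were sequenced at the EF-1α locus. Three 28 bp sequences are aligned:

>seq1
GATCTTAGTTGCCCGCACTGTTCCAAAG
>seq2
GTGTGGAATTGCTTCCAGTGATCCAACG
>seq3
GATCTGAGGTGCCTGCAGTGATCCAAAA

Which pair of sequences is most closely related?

seq1–seq2: 12/28 differ, p = 0.429, d = 0.635.
seq1–seq3: 6/28 differ, p = 0.214, d = 0.252.
seq2–seq3: 10/28 differ, p = 0.357, d = 0.485.
The smallest distance is between seq1 and seq3.

seq1 and seq3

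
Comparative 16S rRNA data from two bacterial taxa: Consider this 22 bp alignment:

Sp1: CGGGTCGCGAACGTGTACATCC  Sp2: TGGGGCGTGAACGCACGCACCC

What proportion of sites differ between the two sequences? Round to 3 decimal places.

The sequences differ at 8 of 22 positions (sites 1, 5, 8, 14, 15, 16, 17, 20).
p = 8/22 = 0.363636… ≈ 0.364 (to 3 d.p.).

0.364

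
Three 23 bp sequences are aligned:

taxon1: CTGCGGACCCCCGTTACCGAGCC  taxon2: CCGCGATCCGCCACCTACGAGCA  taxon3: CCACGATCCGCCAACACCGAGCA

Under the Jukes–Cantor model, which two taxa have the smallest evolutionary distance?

taxon1–taxon2: 10/23 differ, p = 0.435, d = 0.650.
taxon1–taxon3: 9/23 differ, p = 0.391, d = 0.553.
taxon2–taxon3: 4/23 differ, p = 0.174, d = 0.198.
The smallest distance is between taxon2 and taxon3.

taxon2 and taxon3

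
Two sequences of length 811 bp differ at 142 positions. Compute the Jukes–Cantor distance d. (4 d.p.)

0.1994

p = 142/811 ≈ 0.175092.
d = −(3/4) ln(1 − 4p/3) = −0.75 ln(1 − 0.233456) = −0.75 ln(0.766544)
  = −0.75 × (-0.265863) = 0.199397 substitutions/site.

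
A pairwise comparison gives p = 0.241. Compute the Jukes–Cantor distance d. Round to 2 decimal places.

d = −(3/4) ln(1 − 4p/3) = −0.75 ln(1 − 0.321333) = −0.75 ln(0.678667)
  = −0.75 × (-0.387625) = 0.290719 substitutions/site.

0.29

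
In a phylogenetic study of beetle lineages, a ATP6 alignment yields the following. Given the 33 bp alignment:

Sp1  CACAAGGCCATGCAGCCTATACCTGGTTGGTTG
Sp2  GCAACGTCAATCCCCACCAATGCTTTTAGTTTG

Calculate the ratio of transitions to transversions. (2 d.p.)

0.06

Transitions are A↔G and C↔T; transversions are all other mismatches.
Transitions: 1. Transversions: 17.
R = 1/17 = 0.058823… ≈ 0.06 (to 2 d.p.).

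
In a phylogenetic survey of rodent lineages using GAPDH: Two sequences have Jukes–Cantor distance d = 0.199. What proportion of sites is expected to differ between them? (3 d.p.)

p = (3/4)(1 − e^(−4d/3)) = 0.75 × (1 − e^(-0.265333)) = 0.75 × (1 − 0.766951) = 0.174787.

0.175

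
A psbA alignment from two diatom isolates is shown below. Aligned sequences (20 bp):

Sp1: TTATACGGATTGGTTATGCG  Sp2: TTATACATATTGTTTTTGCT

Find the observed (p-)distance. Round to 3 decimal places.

0.250

The sequences differ at 5 of 20 positions (sites 7, 8, 13, 16, 20).
p = 5/20 = 0.250.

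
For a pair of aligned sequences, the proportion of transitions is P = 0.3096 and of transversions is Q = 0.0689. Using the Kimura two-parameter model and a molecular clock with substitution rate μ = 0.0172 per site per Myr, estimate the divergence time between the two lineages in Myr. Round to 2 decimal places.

Under the Kimura two-parameter model, d = −½ ln(1 − 2P − Q) − ¼ ln(1 − 2Q).
1 − 2P − Q = 0.3119, giving −½ ln(0.3119) = 0.582536.
1 − 2Q = 0.8622, giving −¼ ln(0.8622) = 0.037067.
d = 0.582536 + 0.037067 = 0.619603.
Under a molecular clock d = 2μt, so t = d/(2μ) = 0.619603 / (2 × 0.0172) = 18.01 Myr.

18.01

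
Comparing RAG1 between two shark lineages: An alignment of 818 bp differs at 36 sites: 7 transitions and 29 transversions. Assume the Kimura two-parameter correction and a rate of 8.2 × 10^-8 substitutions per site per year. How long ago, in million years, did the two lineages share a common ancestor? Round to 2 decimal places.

0.28

P = 7/818 ≈ 0.008557 and Q = 29/818 ≈ 0.035452.
Under the Kimura two-parameter model, d = −½ ln(1 − 2P − Q) − ¼ ln(1 − 2Q).
1 − 2P − Q = 0.947434, giving −½ ln(0.947434) = 0.026999.
1 − 2Q = 0.929096, giving −¼ ln(0.929096) = 0.018386.
d = 0.026999 + 0.018386 = 0.045385.
Under a molecular clock d = 2μt, so t = d/(2μ) = 0.045385 / (2 × 8.2 × 10^-8) = 0.28 million years.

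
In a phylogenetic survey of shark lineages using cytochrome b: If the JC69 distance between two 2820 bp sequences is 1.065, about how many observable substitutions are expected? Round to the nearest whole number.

Invert JC69: p = (3/4)(1 − e^(−4d/3)) = 0.75 × (1 − e^(-1.42)) = 0.75 × (1 − 0.241714) = 0.568715.
Expected differing sites = pL ≈ 0.568715 × 2820 = 1603.7763 ≈ 1604.

1604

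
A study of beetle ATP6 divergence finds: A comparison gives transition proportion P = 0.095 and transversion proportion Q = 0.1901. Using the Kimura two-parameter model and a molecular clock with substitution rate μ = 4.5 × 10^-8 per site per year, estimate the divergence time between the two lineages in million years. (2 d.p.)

3.99

Under the Kimura two-parameter model, d = −½ ln(1 − 2P − Q) − ¼ ln(1 − 2Q).
1 − 2P − Q = 0.6199, giving −½ ln(0.6199) = 0.239099.
1 − 2Q = 0.6198, giving −¼ ln(0.6198) = 0.119590.
d = 0.239099 + 0.119590 = 0.358689.
Under a molecular clock d = 2μt, so t = d/(2μ) = 0.358689 / (2 × 4.5 × 10^-8) = 3.99 million years.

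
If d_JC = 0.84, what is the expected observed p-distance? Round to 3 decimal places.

p = (3/4)(1 − e^(−4d/3)) = 0.75 × (1 − e^(-1.12)) = 0.75 × (1 − 0.326280) = 0.505290.

0.505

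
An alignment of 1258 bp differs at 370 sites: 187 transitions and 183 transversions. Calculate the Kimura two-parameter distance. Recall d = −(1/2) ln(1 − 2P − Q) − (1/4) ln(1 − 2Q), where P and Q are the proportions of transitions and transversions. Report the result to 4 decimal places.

0.3783

P = 187/1258 ≈ 0.148649 and Q = 183/1258 ≈ 0.145469.
Under the Kimura two-parameter model, d = −½ ln(1 − 2P − Q) − ¼ ln(1 − 2Q).
1 − 2P − Q = 0.557233, giving −½ ln(0.557233) = 0.292386.
1 − 2Q = 0.709062, giving −¼ ln(0.709062) = 0.085953.
d = 0.292386 + 0.085953 = 0.378339.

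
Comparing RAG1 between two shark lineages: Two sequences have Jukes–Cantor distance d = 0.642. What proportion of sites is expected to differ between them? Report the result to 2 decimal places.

p = (3/4)(1 − e^(−4d/3)) = 0.75 × (1 − e^(-0.856)) = 0.75 × (1 − 0.424858) = 0.431357.

0.43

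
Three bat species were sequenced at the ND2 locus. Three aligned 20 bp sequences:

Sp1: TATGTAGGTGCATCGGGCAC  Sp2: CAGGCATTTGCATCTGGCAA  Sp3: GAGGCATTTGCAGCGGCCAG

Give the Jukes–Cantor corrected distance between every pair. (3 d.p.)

Sp1–Sp2: 7/20 sites differ → p = 0.35, d = −0.75 ln(1 − 0.466667) = 0.471457 ≈ 0.471.
Sp1–Sp3: 8/20 sites differ → p = 0.4, d = −0.75 ln(1 − 0.533333) = 0.571605 ≈ 0.572.
Sp2–Sp3: 5/20 sites differ → p = 0.25, d = −0.75 ln(1 − 0.333333) = 0.304098 ≈ 0.304.

d(Sp1,Sp2) = 0.471, d(Sp1,Sp3) = 0.572, d(Sp2,Sp3) = 0.304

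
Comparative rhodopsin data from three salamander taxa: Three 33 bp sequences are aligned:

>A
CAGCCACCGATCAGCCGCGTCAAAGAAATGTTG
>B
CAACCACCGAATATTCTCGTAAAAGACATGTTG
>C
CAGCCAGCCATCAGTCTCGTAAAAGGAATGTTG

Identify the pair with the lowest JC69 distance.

A and C

A–B: 8/33 differ, p = 0.242, d = 0.293.
A–C: 6/33 differ, p = 0.182, d = 0.208.
B–C: 8/33 differ, p = 0.242, d = 0.293.
The smallest distance is between A and C.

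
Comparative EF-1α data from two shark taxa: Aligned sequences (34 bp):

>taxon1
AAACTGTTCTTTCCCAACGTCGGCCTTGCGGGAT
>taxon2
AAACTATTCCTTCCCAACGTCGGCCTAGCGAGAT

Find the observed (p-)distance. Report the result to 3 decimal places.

The sequences differ at 4 of 34 positions (sites 6, 10, 27, 31).
p = 4/34 = 0.117647… ≈ 0.118 (to 3 d.p.).

0.118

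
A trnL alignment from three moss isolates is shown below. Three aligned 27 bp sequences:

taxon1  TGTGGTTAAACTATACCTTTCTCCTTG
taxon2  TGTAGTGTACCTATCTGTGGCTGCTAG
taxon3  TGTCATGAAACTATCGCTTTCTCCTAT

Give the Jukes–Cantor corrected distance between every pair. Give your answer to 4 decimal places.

d(taxon1,taxon2) = 0.5876, d(taxon1,taxon3) = 0.3181, d(taxon2,taxon3) = 0.5107

taxon1–taxon2: 11/27 sites differ → p ≈ 0.407407, d = −0.75 ln(1 − 0.543209) = 0.587647 ≈ 0.5876.
taxon1–taxon3: 7/27 sites differ → p ≈ 0.259259, d = −0.75 ln(1 − 0.345679) = 0.318118 ≈ 0.3181.
taxon2–taxon3: 10/27 sites differ → p ≈ 0.37037, d = −0.75 ln(1 − 0.493827) = 0.510658 ≈ 0.5107.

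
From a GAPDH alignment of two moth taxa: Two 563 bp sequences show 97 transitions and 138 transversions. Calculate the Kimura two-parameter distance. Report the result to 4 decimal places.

P = 97/563 ≈ 0.172291 and Q = 138/563 ≈ 0.245115.
Under the Kimura two-parameter model, d = −½ ln(1 − 2P − Q) − ¼ ln(1 − 2Q).
1 − 2P − Q = 0.410303, giving −½ ln(0.410303) = 0.445430.
1 − 2Q = 0.50977, giving −¼ ln(0.50977) = 0.168449.
d = 0.445430 + 0.168449 = 0.613879.

0.6139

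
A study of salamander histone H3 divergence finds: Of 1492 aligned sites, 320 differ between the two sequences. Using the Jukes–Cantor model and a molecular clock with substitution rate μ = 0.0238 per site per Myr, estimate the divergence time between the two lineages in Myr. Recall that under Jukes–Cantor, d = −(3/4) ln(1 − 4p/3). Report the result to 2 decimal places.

p = 320/1492 ≈ 0.214477.
d = −(3/4) ln(1 − 4p/3) = −0.75 ln(1 − 0.285969) = −0.75 ln(0.714031)
  = −0.75 × (-0.336829) = 0.252622 substitutions/site.
Under a molecular clock d = 2μt, so t = d/(2μ) = 0.252622 / (2 × 0.0238) = 5.31 Myr.

5.31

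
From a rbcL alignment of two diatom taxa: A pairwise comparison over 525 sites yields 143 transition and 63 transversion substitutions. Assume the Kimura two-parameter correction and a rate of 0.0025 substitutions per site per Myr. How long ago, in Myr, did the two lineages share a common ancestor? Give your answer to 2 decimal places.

123.01

P = 143/525 ≈ 0.272381 and Q = 63/525 = 0.12.
Under the Kimura two-parameter model, d = −½ ln(1 − 2P − Q) − ¼ ln(1 − 2Q).
1 − 2P − Q = 0.335238, giving −½ ln(0.335238) = 0.546457.
1 − 2Q = 0.76, giving −¼ ln(0.76) = 0.068609.
d = 0.546457 + 0.068609 = 0.615066.
Under a molecular clock d = 2μt, so t = d/(2μ) = 0.615066 / (2 × 0.0025) = 123.01 Myr.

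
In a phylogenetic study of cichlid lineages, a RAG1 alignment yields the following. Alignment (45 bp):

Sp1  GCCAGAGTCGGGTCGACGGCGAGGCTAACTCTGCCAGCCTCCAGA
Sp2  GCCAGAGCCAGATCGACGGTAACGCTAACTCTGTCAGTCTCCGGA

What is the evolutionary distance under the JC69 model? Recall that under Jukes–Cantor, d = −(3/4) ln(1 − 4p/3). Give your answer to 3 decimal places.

0.233

The sequences differ at 9 of 45 sites (8, 10, 12, 20, 21, 23, 34, 38, 43), so p = 9/45 = 0.2.
d = −(3/4) ln(1 − 4p/3) = −0.75 ln(1 − 0.266667) = −0.75 ln(0.733333)
  = −0.75 × (-0.310155) = 0.232616 substitutions/site.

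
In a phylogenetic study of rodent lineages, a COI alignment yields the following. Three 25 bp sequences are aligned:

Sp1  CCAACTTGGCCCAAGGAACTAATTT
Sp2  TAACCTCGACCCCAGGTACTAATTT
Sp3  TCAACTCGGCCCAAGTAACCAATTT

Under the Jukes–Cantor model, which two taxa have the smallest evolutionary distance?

Sp1 and Sp3

Sp1–Sp2: 7/25 differ, p = 0.280, d = 0.351.
Sp1–Sp3: 4/25 differ, p = 0.160, d = 0.180.
Sp2–Sp3: 7/25 differ, p = 0.280, d = 0.351.
The smallest distance is between Sp1 and Sp3.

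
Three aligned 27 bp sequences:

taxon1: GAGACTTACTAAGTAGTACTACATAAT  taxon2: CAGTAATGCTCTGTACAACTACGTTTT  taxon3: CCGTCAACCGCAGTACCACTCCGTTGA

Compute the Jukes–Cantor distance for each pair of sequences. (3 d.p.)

d(taxon1,taxon2) = 0.673, d(taxon1,taxon3) = 1.012, d(taxon2,taxon3) = 0.511

taxon1–taxon2: 12/27 sites differ → p ≈ 0.444444, d = −0.75 ln(1 − 0.592592) = 0.673455 ≈ 0.673.
taxon1–taxon3: 15/27 sites differ → p ≈ 0.555556, d = −0.75 ln(1 − 0.740741) = 1.012446 ≈ 1.012.
taxon2–taxon3: 10/27 sites differ → p ≈ 0.37037, d = −0.75 ln(1 − 0.493827) = 0.510658 ≈ 0.511.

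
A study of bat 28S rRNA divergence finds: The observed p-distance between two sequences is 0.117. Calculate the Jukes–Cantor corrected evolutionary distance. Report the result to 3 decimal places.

d = −(3/4) ln(1 − 4p/3) = −0.75 ln(1 − 0.156) = −0.75 ln(0.844)
  = −0.75 × (-0.169603) = 0.127202 substitutions/site.

0.127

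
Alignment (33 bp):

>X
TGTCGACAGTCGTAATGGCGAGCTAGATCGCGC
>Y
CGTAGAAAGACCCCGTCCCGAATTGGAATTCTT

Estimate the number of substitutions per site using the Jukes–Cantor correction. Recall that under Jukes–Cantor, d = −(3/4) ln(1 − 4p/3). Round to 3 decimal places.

0.974

The sequences differ at 18 of 33 sites, so p = 18/33 ≈ 0.545455.
d = −(3/4) ln(1 − 4p/3) = −0.75 ln(1 − 0.727273) = −0.75 ln(0.272727)
  = −0.75 × (-1.299284) = 0.974463 substitutions/site.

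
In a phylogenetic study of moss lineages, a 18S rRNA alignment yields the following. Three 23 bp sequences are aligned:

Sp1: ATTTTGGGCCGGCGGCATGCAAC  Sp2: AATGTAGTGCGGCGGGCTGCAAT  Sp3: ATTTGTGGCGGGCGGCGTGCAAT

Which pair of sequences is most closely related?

Sp1–Sp2: 8/23 differ, p = 0.348, d = 0.467.
Sp1–Sp3: 5/23 differ, p = 0.217, d = 0.257.
Sp2–Sp3: 9/23 differ, p = 0.391, d = 0.553.
The smallest distance is between Sp1 and Sp3.

Sp1 and Sp3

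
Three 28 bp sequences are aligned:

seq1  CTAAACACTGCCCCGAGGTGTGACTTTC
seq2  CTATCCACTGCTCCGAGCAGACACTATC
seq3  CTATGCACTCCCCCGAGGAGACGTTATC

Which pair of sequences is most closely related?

seq1–seq2: 8/28 differ, p = 0.286, d = 0.360.
seq1–seq3: 9/28 differ, p = 0.321, d = 0.420.
seq2–seq3: 6/28 differ, p = 0.214, d = 0.252.
The smallest distance is between seq2 and seq3.

seq2 and seq3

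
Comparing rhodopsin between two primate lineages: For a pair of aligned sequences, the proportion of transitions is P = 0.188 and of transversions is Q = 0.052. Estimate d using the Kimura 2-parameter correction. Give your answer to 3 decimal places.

0.307

Under the Kimura two-parameter model, d = −½ ln(1 − 2P − Q) − ¼ ln(1 − 2Q).
1 − 2P − Q = 0.572, giving −½ ln(0.572) = 0.279308.
1 − 2Q = 0.896, giving −¼ ln(0.896) = 0.027454.
d = 0.279308 + 0.027454 = 0.306762.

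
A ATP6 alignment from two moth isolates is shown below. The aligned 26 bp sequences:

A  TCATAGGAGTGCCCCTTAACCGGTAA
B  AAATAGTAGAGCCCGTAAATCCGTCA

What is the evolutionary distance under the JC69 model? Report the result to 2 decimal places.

The sequences differ at 9 of 26 sites (1, 2, 7, 10, 15, 17, 20, 22, 25), so p = 9/26 ≈ 0.346154.
d = −(3/4) ln(1 − 4p/3) = −0.75 ln(1 − 0.461539) = −0.75 ln(0.538461)
  = −0.75 × (-0.619040) = 0.464280 substitutions/site.

0.46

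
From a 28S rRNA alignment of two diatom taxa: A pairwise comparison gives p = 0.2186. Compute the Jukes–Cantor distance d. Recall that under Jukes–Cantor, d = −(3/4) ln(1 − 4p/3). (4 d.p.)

d = −(3/4) ln(1 − 4p/3) = −0.75 ln(1 − 0.291467) = −0.75 ln(0.708533)
  = −0.75 × (-0.344559) = 0.258419 substitutions/site.

0.2584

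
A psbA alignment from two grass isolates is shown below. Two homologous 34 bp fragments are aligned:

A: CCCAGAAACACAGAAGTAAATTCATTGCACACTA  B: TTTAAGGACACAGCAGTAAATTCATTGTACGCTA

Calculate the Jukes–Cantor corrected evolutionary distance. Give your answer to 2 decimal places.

0.33

The sequences differ at 9 of 34 sites (1, 2, 3, 5, 6, 7, 14, 28, 31), so p = 9/34 ≈ 0.264706.
d = −(3/4) ln(1 − 4p/3) = −0.75 ln(1 − 0.352941) = −0.75 ln(0.647059)
  = −0.75 × (-0.435318) = 0.326489 substitutions/site.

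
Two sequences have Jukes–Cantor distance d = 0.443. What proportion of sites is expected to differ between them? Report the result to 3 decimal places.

p = (3/4)(1 − e^(−4d/3)) = 0.75 × (1 − e^(-0.590667)) = 0.75 × (1 − 0.553958) = 0.334532.

0.335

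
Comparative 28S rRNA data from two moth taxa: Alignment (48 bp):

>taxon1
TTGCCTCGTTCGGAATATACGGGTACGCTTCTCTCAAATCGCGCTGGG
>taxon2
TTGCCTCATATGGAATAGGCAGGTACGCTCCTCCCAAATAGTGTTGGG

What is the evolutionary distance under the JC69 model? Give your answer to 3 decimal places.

0.273

The sequences differ at 11 of 48 sites, so p = 11/48 ≈ 0.229167.
d = −(3/4) ln(1 − 4p/3) = −0.75 ln(1 − 0.305556) = −0.75 ln(0.694444)
  = −0.75 × (-0.364644) = 0.273483 substitutions/site.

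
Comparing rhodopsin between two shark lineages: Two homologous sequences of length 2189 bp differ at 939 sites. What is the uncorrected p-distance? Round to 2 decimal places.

p = 939/2189 = 0.428962… ≈ 0.43 (to 2 d.p.).

0.43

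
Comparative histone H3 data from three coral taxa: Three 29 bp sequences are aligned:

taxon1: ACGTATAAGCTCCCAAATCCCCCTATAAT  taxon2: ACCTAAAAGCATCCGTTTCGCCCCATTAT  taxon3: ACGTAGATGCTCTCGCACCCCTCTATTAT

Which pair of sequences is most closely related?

taxon1–taxon2: 10/29 differ, p = 0.345, d = 0.462.
taxon1–taxon3: 8/29 differ, p = 0.276, d = 0.344.
taxon2–taxon3: 12/29 differ, p = 0.414, d = 0.602.
The smallest distance is between taxon1 and taxon3.

taxon1 and taxon3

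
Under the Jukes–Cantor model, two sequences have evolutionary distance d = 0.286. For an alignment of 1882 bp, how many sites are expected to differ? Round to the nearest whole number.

Invert JC69: p = (3/4)(1 − e^(−4d/3)) = 0.75 × (1 − e^(-0.381333)) = 0.75 × (1 − 0.682950) = 0.237788.
Expected differing sites = pL ≈ 0.237788 × 1882 = 447.517016 ≈ 448.

448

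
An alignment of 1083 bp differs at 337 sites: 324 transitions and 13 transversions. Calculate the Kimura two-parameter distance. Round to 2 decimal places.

P = 324/1083 ≈ 0.299169 and Q = 13/1083 ≈ 0.012004.
Under the Kimura two-parameter model, d = −½ ln(1 − 2P − Q) − ¼ ln(1 − 2Q).
1 − 2P − Q = 0.389658, giving −½ ln(0.389658) = 0.471243.
1 − 2Q = 0.975992, giving −¼ ln(0.975992) = 0.006075.
d = 0.471243 + 0.006075 = 0.477318.

0.48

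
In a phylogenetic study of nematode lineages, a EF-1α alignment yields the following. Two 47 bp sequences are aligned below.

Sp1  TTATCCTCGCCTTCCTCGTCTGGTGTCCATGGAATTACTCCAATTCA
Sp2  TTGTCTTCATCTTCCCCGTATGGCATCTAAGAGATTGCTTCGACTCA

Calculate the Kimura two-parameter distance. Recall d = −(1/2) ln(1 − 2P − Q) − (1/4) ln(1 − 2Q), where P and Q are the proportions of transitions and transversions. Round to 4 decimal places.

0.5307

Of 47 sites, 14 differences are transitions and 2 are transversions, so P = 14/47 ≈ 0.297872 and Q = 2/47 ≈ 0.042553.
Under the Kimura two-parameter model, d = −½ ln(1 − 2P − Q) − ¼ ln(1 − 2Q).
1 − 2P − Q = 0.361703, giving −½ ln(0.361703) = 0.508466.
1 − 2Q = 0.914894, giving −¼ ln(0.914894) = 0.022237.
d = 0.508466 + 0.022237 = 0.530703.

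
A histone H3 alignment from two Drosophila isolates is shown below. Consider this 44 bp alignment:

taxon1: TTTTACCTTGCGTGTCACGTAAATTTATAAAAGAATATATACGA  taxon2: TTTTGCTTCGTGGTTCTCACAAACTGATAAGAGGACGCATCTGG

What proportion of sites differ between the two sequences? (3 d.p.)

0.432

The sequences differ at 19 of 44 positions.
p = 19/44 = 0.431818… ≈ 0.432 (to 3 d.p.).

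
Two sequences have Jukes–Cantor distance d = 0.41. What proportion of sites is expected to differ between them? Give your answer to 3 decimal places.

p = (3/4)(1 − e^(−4d/3)) = 0.75 × (1 − e^(-0.546667)) = 0.75 × (1 − 0.578876) = 0.315843.

0.316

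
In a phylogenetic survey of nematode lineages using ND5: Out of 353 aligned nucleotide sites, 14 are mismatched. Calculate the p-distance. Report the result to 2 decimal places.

0.04

p = 14/353 = 0.039660… ≈ 0.04 (to 2 d.p.).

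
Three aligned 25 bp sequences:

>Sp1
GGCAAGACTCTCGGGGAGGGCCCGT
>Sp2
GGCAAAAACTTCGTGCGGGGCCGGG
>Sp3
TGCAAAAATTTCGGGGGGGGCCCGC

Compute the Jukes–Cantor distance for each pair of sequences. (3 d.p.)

d(Sp1,Sp2) = 0.490, d(Sp1,Sp3) = 0.289, d(Sp2,Sp3) = 0.289

Sp1–Sp2: 9/25 sites differ → p = 0.36, d = −0.75 ln(1 − 0.48) = 0.490445 ≈ 0.490.
Sp1–Sp3: 6/25 sites differ → p = 0.24, d = −0.75 ln(1 − 0.32) = 0.289247 ≈ 0.289.
Sp2–Sp3: 6/25 sites differ → p = 0.24, d = −0.75 ln(1 − 0.32) = 0.289247 ≈ 0.289.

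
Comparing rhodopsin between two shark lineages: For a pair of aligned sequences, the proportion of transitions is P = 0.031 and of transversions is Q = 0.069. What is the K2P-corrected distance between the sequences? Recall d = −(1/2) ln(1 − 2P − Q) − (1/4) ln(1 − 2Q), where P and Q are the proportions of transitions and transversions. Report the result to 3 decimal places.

0.107

Under the Kimura two-parameter model, d = −½ ln(1 − 2P − Q) − ¼ ln(1 − 2Q).
1 − 2P − Q = 0.869, giving −½ ln(0.869) = 0.070206.
1 − 2Q = 0.862, giving −¼ ln(0.862) = 0.037125.
d = 0.070206 + 0.037125 = 0.107331.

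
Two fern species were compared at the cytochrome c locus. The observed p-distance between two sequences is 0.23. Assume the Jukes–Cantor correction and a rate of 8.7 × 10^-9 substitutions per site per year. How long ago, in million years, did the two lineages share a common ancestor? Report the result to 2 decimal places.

d = −(3/4) ln(1 − 4p/3) = −0.75 ln(1 − 0.306667) = −0.75 ln(0.693333)
  = −0.75 × (-0.366245) = 0.274684 substitutions/site.
Under a molecular clock d = 2μt, so t = d/(2μ) = 0.274684 / (2 × 8.7 × 10^-9) = 15.79 million years.

15.79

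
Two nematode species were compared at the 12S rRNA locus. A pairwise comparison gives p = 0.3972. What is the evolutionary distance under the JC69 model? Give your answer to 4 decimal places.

d = −(3/4) ln(1 − 4p/3) = −0.75 ln(1 − 0.5296) = −0.75 ln(0.4704)
  = −0.75 × (-0.754172) = 0.565629 substitutions/site.

0.5656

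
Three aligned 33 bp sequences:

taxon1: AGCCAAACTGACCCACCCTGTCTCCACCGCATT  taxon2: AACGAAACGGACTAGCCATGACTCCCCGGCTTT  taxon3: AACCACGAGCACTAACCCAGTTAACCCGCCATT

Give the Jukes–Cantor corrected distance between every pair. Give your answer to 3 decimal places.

d(taxon1,taxon2) = 0.441, d(taxon1,taxon3) = 0.699, d(taxon2,taxon3) = 0.625

taxon1–taxon2: 11/33 sites differ → p ≈ 0.333333, d = −0.75 ln(1 − 0.444444) = 0.440839 ≈ 0.441.
taxon1–taxon3: 15/33 sites differ → p ≈ 0.454545, d = −0.75 ln(1 − 0.60606) = 0.698667 ≈ 0.699.
taxon2–taxon3: 14/33 sites differ → p ≈ 0.424242, d = −0.75 ln(1 − 0.565656) = 0.625439 ≈ 0.625.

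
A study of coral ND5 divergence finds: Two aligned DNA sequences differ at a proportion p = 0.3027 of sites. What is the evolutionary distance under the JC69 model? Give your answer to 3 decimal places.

0.388

d = −(3/4) ln(1 − 4p/3) = −0.75 ln(1 − 0.4036) = −0.75 ln(0.5964)
  = −0.75 × (-0.516844) = 0.387633 substitutions/site.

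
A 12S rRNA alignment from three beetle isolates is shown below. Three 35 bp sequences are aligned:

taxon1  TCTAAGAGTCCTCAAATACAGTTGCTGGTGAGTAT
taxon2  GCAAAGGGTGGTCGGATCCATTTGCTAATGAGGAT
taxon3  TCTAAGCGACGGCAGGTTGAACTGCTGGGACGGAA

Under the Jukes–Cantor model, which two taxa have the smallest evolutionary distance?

taxon1 and taxon2

taxon1–taxon2: 12/35 differ, p = 0.343, d = 0.458.
taxon1–taxon3: 15/35 differ, p = 0.429, d = 0.635.
taxon2–taxon3: 18/35 differ, p = 0.514, d = 0.868.
The smallest distance is between taxon1 and taxon2.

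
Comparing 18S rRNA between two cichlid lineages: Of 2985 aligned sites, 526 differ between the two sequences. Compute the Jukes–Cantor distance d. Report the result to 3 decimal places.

p = 526/2985 ≈ 0.176214.
d = −(3/4) ln(1 − 4p/3) = −0.75 ln(1 − 0.234952) = −0.75 ln(0.765048)
  = −0.75 × (-0.267817) = 0.200863 substitutions/site.

0.201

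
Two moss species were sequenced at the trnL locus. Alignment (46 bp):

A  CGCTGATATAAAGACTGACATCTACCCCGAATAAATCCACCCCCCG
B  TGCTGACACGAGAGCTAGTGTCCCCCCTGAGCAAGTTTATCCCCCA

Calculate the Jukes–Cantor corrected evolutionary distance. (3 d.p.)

The sequences differ at 21 of 46 sites, so p = 21/46 ≈ 0.456522.
d = −(3/4) ln(1 − 4p/3) = −0.75 ln(1 − 0.608696) = −0.75 ln(0.391304)
  = −0.75 × (-0.938271) = 0.703703 substitutions/site.

0.704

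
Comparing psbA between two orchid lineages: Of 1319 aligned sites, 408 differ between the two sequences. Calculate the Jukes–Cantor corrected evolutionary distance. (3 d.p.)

0.399

p = 408/1319 ≈ 0.309325.
d = −(3/4) ln(1 − 4p/3) = −0.75 ln(1 − 0.412433) = −0.75 ln(0.587567)
  = −0.75 × (-0.531765) = 0.398824 substitutions/site.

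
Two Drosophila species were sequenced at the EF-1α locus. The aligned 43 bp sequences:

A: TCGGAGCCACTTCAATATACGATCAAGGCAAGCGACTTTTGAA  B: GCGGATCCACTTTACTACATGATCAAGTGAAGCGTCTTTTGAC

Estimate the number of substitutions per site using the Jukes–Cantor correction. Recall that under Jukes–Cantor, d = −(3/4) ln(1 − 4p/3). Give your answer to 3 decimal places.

The sequences differ at 10 of 43 sites (1, 6, 13, 15, 18, 20, 28, 29, 35, 43), so p = 10/43 ≈ 0.232558.
d = −(3/4) ln(1 − 4p/3) = −0.75 ln(1 − 0.310077) = −0.75 ln(0.689923)
  = −0.75 × (-0.371175) = 0.278381 substitutions/site.

0.278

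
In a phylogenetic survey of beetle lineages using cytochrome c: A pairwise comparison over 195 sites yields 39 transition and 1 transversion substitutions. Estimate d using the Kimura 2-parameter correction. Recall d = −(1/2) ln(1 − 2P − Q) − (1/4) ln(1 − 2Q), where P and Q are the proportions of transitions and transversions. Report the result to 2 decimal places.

0.26

P = 39/195 = 0.2 and Q = 1/195 ≈ 0.005128.
Under the Kimura two-parameter model, d = −½ ln(1 − 2P − Q) − ¼ ln(1 − 2Q).
1 − 2P − Q = 0.594872, giving −½ ln(0.594872) = 0.259705.
1 − 2Q = 0.989744, giving −¼ ln(0.989744) = 0.002577.
d = 0.259705 + 0.002577 = 0.262282.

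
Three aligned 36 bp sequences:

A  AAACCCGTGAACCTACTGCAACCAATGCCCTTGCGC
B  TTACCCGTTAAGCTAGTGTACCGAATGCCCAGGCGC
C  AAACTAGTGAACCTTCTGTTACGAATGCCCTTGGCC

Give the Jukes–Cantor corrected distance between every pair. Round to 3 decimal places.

d(A,B) = 0.347, d(A,C) = 0.264, d(B,C) = 0.548

A–B: 10/36 sites differ → p ≈ 0.277778, d = −0.75 ln(1 − 0.370371) = 0.346968 ≈ 0.347.
A–C: 8/36 sites differ → p ≈ 0.222222, d = −0.75 ln(1 − 0.296296) = 0.263548 ≈ 0.264.
B–C: 14/36 sites differ → p ≈ 0.388889, d = −0.75 ln(1 − 0.518519) = 0.548166 ≈ 0.548.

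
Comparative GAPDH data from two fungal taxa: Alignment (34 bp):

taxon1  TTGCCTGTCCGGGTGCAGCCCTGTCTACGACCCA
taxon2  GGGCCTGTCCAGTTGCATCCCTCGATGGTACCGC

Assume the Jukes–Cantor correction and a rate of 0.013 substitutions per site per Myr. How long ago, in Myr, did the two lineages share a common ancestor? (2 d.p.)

20.57

The sequences differ at 13 of 34 sites, so p = 13/34 ≈ 0.382353.
d = −(3/4) ln(1 − 4p/3) = −0.75 ln(1 − 0.509804) = −0.75 ln(0.490196)
  = −0.75 × (-0.712950) = 0.534713 substitutions/site.
Under a molecular clock d = 2μt, so t = d/(2μ) = 0.534713 / (2 × 0.013) = 20.57 Myr.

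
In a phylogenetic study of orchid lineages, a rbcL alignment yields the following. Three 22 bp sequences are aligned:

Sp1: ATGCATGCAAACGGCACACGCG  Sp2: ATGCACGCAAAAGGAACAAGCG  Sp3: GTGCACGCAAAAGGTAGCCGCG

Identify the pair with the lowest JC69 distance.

Sp1 and Sp2

Sp1–Sp2: 4/22 differ, p = 0.182, d = 0.208.
Sp1–Sp3: 6/22 differ, p = 0.273, d = 0.339.
Sp2–Sp3: 5/22 differ, p = 0.227, d = 0.271.
The smallest distance is between Sp1 and Sp2.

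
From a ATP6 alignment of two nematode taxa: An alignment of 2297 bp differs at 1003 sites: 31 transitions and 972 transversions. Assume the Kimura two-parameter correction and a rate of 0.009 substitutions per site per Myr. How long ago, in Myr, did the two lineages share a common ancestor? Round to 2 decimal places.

P = 31/2297 ≈ 0.013496 and Q = 972/2297 ≈ 0.423161.
Under the Kimura two-parameter model, d = −½ ln(1 − 2P − Q) − ¼ ln(1 − 2Q).
1 − 2P − Q = 0.549847, giving −½ ln(0.549847) = 0.299058.
1 − 2Q = 0.153678, giving −¼ ln(0.153678) = 0.468224.
d = 0.299058 + 0.468224 = 0.767282.
Under a molecular clock d = 2μt, so t = d/(2μ) = 0.767282 / (2 × 0.009) = 42.63 Myr.

42.63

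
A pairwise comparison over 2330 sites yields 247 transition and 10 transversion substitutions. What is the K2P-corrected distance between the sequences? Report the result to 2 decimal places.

0.12

P = 247/2330 ≈ 0.106009 and Q = 10/2330 ≈ 0.004292.
Under the Kimura two-parameter model, d = −½ ln(1 − 2P − Q) − ¼ ln(1 − 2Q).
1 − 2P − Q = 0.78369, giving −½ ln(0.78369) = 0.121871.
1 − 2Q = 0.991416, giving −¼ ln(0.991416) = 0.002155.
d = 0.121871 + 0.002155 = 0.124026.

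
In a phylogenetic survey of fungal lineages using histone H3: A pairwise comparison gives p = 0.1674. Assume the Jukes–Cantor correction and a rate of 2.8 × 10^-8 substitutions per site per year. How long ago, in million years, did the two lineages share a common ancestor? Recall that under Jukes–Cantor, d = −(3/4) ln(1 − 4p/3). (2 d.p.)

d = −(3/4) ln(1 − 4p/3) = −0.75 ln(1 − 0.2232) = −0.75 ln(0.7768)
  = −0.75 × (-0.252572) = 0.189429 substitutions/site.
Under a molecular clock d = 2μt, so t = d/(2μ) = 0.189429 / (2 × 2.8 × 10^-8) = 3.38 million years.

3.38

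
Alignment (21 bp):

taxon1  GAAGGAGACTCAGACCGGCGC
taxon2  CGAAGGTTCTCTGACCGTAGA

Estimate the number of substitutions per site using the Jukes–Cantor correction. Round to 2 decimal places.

0.76

The sequences differ at 10 of 21 sites (1, 2, 4, 6, 7, 8, 12, 18, 19, 21), so p = 10/21 ≈ 0.47619.
d = −(3/4) ln(1 − 4p/3) = −0.75 ln(1 − 0.63492) = −0.75 ln(0.36508)
  = −0.75 × (-1.007639) = 0.755729 substitutions/site.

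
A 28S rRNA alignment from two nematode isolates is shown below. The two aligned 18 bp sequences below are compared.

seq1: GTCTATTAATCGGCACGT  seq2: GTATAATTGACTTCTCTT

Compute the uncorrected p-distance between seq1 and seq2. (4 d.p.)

The sequences differ at 9 of 18 positions (sites 3, 6, 8, 9, 10, 12, 13, 15, 17).
p = 9/18 = 0.5000.

0.5000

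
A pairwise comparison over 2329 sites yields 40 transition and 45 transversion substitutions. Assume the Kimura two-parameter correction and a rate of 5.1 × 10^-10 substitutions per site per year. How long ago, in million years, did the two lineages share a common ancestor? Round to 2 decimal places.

36.70

P = 40/2329 ≈ 0.017175 and Q = 45/2329 ≈ 0.019322.
Under the Kimura two-parameter model, d = −½ ln(1 − 2P − Q) − ¼ ln(1 − 2Q).
1 − 2P − Q = 0.946328, giving −½ ln(0.946328) = 0.027583.
1 − 2Q = 0.961356, giving −¼ ln(0.961356) = 0.009853.
d = 0.027583 + 0.009853 = 0.037436.
Under a molecular clock d = 2μt, so t = d/(2μ) = 0.037436 / (2 × 5.1 × 10^-10) = 36.70 million years.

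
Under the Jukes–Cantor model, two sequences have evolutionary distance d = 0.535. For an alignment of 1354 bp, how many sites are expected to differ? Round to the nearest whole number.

518

Invert JC69: p = (3/4)(1 − e^(−4d/3)) = 0.75 × (1 − e^(-0.713333)) = 0.75 × (1 − 0.490008) = 0.382494.
Expected differing sites = pL ≈ 0.382494 × 1354 = 517.896876 ≈ 518.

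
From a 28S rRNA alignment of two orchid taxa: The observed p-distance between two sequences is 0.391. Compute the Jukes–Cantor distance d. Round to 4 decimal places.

d = −(3/4) ln(1 − 4p/3) = −0.75 ln(1 − 0.521333) = −0.75 ln(0.478667)
  = −0.75 × (-0.736750) = 0.552563 substitutions/site.

0.5526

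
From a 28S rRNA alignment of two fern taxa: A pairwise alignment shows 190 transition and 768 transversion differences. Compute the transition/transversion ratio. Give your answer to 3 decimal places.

0.247

R = 190/768 = 0.247395… ≈ 0.247 (to 3 d.p.).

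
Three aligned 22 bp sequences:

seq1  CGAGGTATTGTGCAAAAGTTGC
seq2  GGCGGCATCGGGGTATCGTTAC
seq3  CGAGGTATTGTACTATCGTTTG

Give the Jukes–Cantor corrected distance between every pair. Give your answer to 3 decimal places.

d(seq1,seq2) = 0.699, d(seq1,seq3) = 0.339, d(seq2,seq3) = 0.591

seq1–seq2: 10/22 sites differ → p ≈ 0.454545, d = −0.75 ln(1 − 0.60606) = 0.698667 ≈ 0.699.
seq1–seq3: 6/22 sites differ → p ≈ 0.272727, d = −0.75 ln(1 − 0.363636) = 0.338988 ≈ 0.339.
seq2–seq3: 9/22 sites differ → p ≈ 0.409091, d = −0.75 ln(1 − 0.545455) = 0.591344 ≈ 0.591.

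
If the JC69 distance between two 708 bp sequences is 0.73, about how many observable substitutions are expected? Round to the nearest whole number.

Invert JC69: p = (3/4)(1 − e^(−4d/3)) = 0.75 × (1 − e^(-0.973333)) = 0.75 × (1 − 0.377822) = 0.466634.
Expected differing sites = pL ≈ 0.466634 × 708 = 330.376872 ≈ 330.

330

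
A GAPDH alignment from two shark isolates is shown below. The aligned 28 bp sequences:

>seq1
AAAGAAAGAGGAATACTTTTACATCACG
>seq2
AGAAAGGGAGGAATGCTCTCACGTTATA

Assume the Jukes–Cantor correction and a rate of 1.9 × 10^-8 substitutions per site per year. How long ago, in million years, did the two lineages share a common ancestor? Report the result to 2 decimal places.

The sequences differ at 11 of 28 sites, so p = 11/28 ≈ 0.392857.
d = −(3/4) ln(1 − 4p/3) = −0.75 ln(1 − 0.523809) = −0.75 ln(0.476191)
  = −0.75 × (-0.741936) = 0.556452 substitutions/site.
Under a molecular clock d = 2μt, so t = d/(2μ) = 0.556452 / (2 × 1.9 × 10^-8) = 14.64 million years.

14.64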